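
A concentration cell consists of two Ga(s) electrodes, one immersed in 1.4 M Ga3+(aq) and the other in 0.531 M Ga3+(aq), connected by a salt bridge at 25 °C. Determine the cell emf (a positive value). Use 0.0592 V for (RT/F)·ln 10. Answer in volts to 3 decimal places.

For a concentration cell E°cell = 0, since both electrodes use the same couple.
The compartment with the higher Ga3+(aq) concentration (1.4 M) acts as the cathode; ions are reduced there and produced at the dilute (0.531 M) anode.
With n = 3, Ecell = −(0.0592/3)·log([dilute]/[conc]) = −(0.0592/3)·log(0.531/1.4) = +0.008 V.

0.008 V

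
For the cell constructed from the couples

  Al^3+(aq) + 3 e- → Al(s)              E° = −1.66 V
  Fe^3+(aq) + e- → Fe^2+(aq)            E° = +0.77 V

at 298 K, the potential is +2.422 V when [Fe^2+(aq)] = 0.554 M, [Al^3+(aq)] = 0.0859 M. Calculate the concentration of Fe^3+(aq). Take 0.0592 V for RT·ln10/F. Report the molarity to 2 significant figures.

With Fe³⁺/Fe²⁺ at the cathode and Al³⁺/Al at the anode, E°cell = +0.77 − (−1.66) = +2.43 V (n = 3).
From the Nernst equation, log Q = n(E° − E)/0.0592 = 3·(+2.43 − (+2.422))/0.0592 = 0.405.
Balancing electrons gives 3 Fe^3+(aq) + Al(s) → 3 Fe^2+(aq) + Al^3+(aq); thus Q = ([Fe^2+(aq)]^3·[Al^3+(aq)]) / [Fe^3+(aq)]^3.
Isolating [Fe^3+(aq)] in Q = 10^{0.405} yields log [Fe^3+(aq)] = −0.747, i.e. 0.18 M.

0.18 M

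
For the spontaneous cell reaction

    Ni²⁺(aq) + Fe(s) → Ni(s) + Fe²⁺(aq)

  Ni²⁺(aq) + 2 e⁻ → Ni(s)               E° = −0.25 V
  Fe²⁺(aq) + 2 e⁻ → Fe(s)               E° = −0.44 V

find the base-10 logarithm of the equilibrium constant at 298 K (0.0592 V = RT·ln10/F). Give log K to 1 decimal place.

log K = 6.4

The Ni²⁺/Ni couple is reduced (cathode); E°cell = −0.25 − (−0.44) = +0.19 V with n = 2.
At equilibrium E = 0, so log K = nE°cell / 0.0592 = (2)(+0.19) / 0.0592 = 6.4.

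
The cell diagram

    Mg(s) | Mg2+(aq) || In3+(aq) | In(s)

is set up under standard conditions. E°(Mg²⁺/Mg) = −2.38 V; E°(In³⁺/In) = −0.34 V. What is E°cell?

By convention the left-hand electrode in cell notation is the anode (oxidation) and the right-hand electrode is the cathode (reduction).
E°cell = E°(right) − E°(left) = −0.34 − (−2.38) = +2.04 V.

+2.04 V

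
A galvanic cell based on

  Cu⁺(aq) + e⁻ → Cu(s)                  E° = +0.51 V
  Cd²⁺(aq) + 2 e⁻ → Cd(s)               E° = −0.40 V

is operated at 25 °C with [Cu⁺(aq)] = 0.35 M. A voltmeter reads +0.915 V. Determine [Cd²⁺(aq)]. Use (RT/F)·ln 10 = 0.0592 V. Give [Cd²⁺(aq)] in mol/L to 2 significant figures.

With Cu⁺/Cu at the cathode and Cd²⁺/Cd at the anode, E°cell = +0.51 − (−0.40) = +0.91 V (n = 2).
Rearranging E = E° − (0.0592/n)·log Q gives log Q = 2(+0.91 − (+0.915))/0.0592 = −0.169.
The balanced reaction is 2 Cu⁺(aq) + Cd(s) → 2 Cu(s) + Cd²⁺(aq), so Q = [Cd²⁺(aq)] / [Cu⁺(aq)]^2.
Substituting the known concentrations and solving, log [Cd²⁺(aq)] = −1.081 and [Cd²⁺(aq)] = 0.083 M.

0.083 M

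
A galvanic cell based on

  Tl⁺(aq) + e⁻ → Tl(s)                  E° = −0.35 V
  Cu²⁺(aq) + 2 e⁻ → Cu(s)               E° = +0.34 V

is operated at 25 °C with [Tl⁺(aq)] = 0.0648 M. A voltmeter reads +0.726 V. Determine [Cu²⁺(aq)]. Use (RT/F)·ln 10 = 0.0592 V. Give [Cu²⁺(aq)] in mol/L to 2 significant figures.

With Cu²⁺/Cu at the cathode and Tl⁺/Tl at the anode, E°cell = +0.34 − (−0.35) = +0.69 V (n = 2).
Since E = E° − (0.0592/n)·log Q, log Q = n(E° − E)/0.0592 = −1.216.
For Cu²⁺(aq) + 2 Tl(s) → Cu(s) + 2 Tl⁺(aq), the reaction quotient is Q = [Tl⁺(aq)]^2 / [Cu²⁺(aq)].
Isolating [Cu²⁺(aq)] in Q = 10^{−1.216} yields log [Cu²⁺(aq)] = −1.161, i.e. 0.069 M.

0.069 M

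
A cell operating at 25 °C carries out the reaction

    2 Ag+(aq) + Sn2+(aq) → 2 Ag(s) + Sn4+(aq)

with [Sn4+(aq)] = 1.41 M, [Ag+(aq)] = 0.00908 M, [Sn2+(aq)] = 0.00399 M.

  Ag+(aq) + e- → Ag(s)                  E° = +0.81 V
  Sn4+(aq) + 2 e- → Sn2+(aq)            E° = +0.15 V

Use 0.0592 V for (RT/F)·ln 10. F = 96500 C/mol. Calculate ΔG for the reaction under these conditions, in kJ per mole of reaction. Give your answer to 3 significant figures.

The standard cell potential is +0.81 − (+0.15) = +0.66 V, with n = 2 electrons in the balanced equation.
Here Q = [Sn4+(aq)] / ([Ag+(aq)]^2·[Sn2+(aq)]) = 4.29×10^6 (log Q = 6.632), giving E = +0.66 − (0.0592/2)·(6.632) = +0.4637 V.
ΔG = −nFE = −(2)(96500)(+0.4637) J/mol = −89.5 kJ/mol.

−89.5 kJ/mol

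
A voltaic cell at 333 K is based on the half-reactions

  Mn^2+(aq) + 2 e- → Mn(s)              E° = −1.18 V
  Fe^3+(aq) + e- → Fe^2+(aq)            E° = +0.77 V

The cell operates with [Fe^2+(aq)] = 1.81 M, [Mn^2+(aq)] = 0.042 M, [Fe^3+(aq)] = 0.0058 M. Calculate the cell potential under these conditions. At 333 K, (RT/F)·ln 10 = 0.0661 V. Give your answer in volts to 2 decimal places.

+1.83 V

The Fe³⁺/Fe²⁺ couple has the more positive E°, so it is the cathode; Mn²⁺/Mn is the anode.
E°cell = E°cat − E°an = +0.77 − (−1.18) = +1.95 V; n = 2.
For the overall reaction 2 Fe^3+(aq) + Mn(s) → 2 Fe^2+(aq) + Mn^2+(aq), Q = ([Fe^2+(aq)]^2·[Mn^2+(aq)]) / [Fe^3+(aq)]^2 = 4.09×10^3, giving log Q = 3.612.
By the Nernst equation, E = +1.95 − (0.0661/2)·(3.612) = +1.83 V.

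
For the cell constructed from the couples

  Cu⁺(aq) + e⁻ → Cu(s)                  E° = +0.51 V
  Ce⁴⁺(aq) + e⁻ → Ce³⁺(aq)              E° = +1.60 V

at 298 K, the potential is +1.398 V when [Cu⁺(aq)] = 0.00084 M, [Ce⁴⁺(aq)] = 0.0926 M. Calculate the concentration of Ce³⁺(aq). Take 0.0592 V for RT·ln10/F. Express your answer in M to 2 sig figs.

0.00069 M

The Ce⁴⁺/Ce³⁺ couple has the larger reduction potential, so it is the cathode: E°cell = +1.60 − (+0.51) = +1.09 V and n = 1.
From the Nernst equation, log Q = n(E° − E)/0.0592 = 1·(+1.09 − (+1.398))/0.0592 = −5.203.
Balancing electrons gives Ce⁴⁺(aq) + Cu(s) → Ce³⁺(aq) + Cu⁺(aq); thus Q = ([Ce³⁺(aq)]·[Cu⁺(aq)]) / [Ce⁴⁺(aq)].
Isolating [Ce³⁺(aq)] in Q = 10^{−5.203} yields log [Ce³⁺(aq)] = −3.161, i.e. 0.00069 M.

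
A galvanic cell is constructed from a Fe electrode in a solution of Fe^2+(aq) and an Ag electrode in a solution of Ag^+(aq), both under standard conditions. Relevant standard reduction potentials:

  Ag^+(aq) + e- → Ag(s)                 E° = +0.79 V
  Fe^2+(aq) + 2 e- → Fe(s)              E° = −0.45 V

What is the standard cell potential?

The Ag⁺/Ag couple has the higher E°, so Ag ion is reduced (cathode) and Fe is oxidized (anode).
E°cell = E°(cathode) − E°(anode) = +0.79 − (−0.45) = +1.24 V.

+1.24 V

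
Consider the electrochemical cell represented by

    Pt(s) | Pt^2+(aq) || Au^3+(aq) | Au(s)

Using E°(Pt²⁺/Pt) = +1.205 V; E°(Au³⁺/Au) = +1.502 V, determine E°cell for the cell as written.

By convention the left-hand electrode in cell notation is the anode (oxidation) and the right-hand electrode is the cathode (reduction).
E°cell = E°(right) − E°(left) = +1.502 − (+1.205) = +0.297 V.

+0.297 V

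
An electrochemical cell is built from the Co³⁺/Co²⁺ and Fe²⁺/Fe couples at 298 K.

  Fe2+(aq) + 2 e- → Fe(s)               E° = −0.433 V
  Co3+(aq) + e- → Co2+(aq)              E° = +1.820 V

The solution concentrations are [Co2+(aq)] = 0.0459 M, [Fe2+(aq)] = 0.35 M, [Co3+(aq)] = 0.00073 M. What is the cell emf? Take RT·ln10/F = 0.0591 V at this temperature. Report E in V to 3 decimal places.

+2.160 V

Since E°(Co³⁺/Co²⁺) > E°(Fe²⁺/Fe), Co³⁺/Co²⁺ serves as the cathode.
E°cell = +1.820 − (−0.433) = +2.253 V, with n = 2 electrons transferred.
The balanced reaction is 2 Co3+(aq) + Fe(s) → 2 Co2+(aq) + Fe2+(aq), so Q = ([Co2+(aq)]^2·[Fe2+(aq)]) / [Co3+(aq)]^2 = 1.38×10^3 and log Q = 3.141.
E = E° − (0.0591/n)·log Q = +2.253 − (0.0591/2)(3.141) = +2.160 V.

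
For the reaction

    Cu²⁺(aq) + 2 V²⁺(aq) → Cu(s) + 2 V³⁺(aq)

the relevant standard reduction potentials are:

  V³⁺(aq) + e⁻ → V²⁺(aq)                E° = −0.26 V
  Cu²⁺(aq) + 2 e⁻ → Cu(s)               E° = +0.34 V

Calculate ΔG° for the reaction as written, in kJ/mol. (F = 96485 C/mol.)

In the reaction as written Cu²⁺(aq) is reduced, so the Cu²⁺/Cu couple is the cathode and V³⁺/V²⁺ is the anode.
E°cell = +0.34 − (−0.26) = +0.60 V; balancing electrons gives n = 2.
ΔG° = −nFE°cell = −(2)(96485)(+0.60) J/mol = −116 kJ/mol.

−116 kJ/mol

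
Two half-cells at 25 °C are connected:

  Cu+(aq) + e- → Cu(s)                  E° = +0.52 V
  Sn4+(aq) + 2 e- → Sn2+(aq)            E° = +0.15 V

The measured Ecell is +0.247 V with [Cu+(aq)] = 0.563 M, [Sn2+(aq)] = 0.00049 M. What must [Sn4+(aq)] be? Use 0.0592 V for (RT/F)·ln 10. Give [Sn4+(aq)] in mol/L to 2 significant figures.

The Cu⁺/Cu couple has the larger reduction potential, so it is the cathode: E°cell = +0.52 − (+0.15) = +0.37 V and n = 2.
Since E = E° − (0.0592/n)·log Q, log Q = n(E° − E)/0.0592 = 4.155.
For 2 Cu+(aq) + Sn2+(aq) → 2 Cu(s) + Sn4+(aq), the reaction quotient is Q = [Sn4+(aq)] / ([Cu+(aq)]^2·[Sn2+(aq)]).
Isolating [Sn4+(aq)] in Q = 10^{4.155} yields log [Sn4+(aq)] = 0.346, i.e. 2.2 M.

2.2 M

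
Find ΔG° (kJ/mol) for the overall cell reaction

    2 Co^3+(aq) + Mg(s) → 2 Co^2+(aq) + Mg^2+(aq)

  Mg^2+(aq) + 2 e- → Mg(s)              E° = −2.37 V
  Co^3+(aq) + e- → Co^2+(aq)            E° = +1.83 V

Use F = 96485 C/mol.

In the reaction as written Co^3+(aq) is reduced, so the Co³⁺/Co²⁺ couple is the cathode and Mg²⁺/Mg is the anode.
E°cell = +1.83 − (−2.37) = +4.20 V; balancing electrons gives n = 2.
ΔG° = −nFE°cell = −(2)(96485)(+4.20) J/mol = −810 kJ/mol.

−810 kJ/mol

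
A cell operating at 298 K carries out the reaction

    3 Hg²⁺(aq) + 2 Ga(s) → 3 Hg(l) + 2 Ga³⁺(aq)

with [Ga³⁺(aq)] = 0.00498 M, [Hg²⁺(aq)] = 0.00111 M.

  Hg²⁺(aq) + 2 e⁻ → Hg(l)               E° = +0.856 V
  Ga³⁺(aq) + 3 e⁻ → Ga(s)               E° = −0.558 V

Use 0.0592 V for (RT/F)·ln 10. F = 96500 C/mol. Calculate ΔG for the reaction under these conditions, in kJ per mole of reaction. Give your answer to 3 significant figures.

With Hg²⁺/Hg reduced at the cathode, E°cell = +0.856 − (−0.558) = +1.414 V and n = 6.
The reaction quotient is [Ga³⁺(aq)]^2 / [Hg²⁺(aq)]^3 = 1.81×10^4; by Nernst, E = +1.414 − (0.0592/6)(4.258) = +1.3720 V.
ΔG = −nFE = −(6)(96500)(+1.3720) J/mol = −794 kJ/mol.

−794 kJ/mol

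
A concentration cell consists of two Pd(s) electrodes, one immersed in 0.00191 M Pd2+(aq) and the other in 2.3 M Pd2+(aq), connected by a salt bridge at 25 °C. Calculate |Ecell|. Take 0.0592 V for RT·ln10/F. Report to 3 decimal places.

0.091 V

For a concentration cell E°cell = 0, since both electrodes use the same couple.
The compartment with the higher Pd2+(aq) concentration (2.3 M) acts as the cathode; ions are reduced there and produced at the dilute (0.00191 M) anode.
With n = 2, Ecell = −(0.0592/2)·log([dilute]/[conc]) = −(0.0592/2)·log(0.00191/2.3) = +0.091 V.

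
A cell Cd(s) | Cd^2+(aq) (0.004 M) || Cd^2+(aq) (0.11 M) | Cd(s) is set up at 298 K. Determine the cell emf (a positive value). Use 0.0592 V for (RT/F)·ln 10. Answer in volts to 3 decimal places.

For a concentration cell E°cell = 0, since both electrodes use the same couple.
The compartment with the higher Cd^2+(aq) concentration (0.11 M) acts as the cathode; ions are reduced there and produced at the dilute (0.004 M) anode.
With n = 2, Ecell = −(0.0592/2)·log([dilute]/[conc]) = −(0.0592/2)·log(0.004/0.11) = +0.043 V.

0.043 V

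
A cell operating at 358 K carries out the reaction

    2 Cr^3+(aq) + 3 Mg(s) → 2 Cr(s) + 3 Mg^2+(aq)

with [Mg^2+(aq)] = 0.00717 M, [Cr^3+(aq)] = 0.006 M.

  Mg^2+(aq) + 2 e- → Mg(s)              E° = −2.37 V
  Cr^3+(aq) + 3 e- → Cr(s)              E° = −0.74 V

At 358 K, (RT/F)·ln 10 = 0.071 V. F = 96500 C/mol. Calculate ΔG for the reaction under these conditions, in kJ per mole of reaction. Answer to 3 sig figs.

−957 kJ/mol

E°cell = −0.74 − (−2.37) = +1.63 V; the balanced reaction transfers n = 6 electrons.
Here Q = [Mg^2+(aq)]^3 / [Cr^3+(aq)]^2 = 0.0102 (log Q = −1.990), giving E = +1.63 − (0.071/6)·(−1.990) = +1.6535 V.
Then ΔG = −nFE = −6 × 96500 × +1.6535 J/mol = −957 kJ/mol.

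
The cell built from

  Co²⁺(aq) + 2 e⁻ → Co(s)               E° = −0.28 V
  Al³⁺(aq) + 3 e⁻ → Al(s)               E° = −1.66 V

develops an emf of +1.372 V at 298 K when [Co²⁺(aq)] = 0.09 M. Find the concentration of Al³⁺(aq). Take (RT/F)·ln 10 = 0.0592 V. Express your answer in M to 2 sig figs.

Co²⁺/Co is the cathode (higher E°); E°cell = −0.28 − (−1.66) = +1.38 V with n = 6.
Rearranging E = E° − (0.0592/n)·log Q gives log Q = 6(+1.38 − (+1.372))/0.0592 = 0.811.
The balanced reaction is 3 Co²⁺(aq) + 2 Al(s) → 3 Co(s) + 2 Al³⁺(aq), so Q = [Al³⁺(aq)]^2 / [Co²⁺(aq)]^3.
Isolating [Al³⁺(aq)] in Q = 10^{0.811} yields log [Al³⁺(aq)] = −1.163, i.e. 0.069 M.

0.069 M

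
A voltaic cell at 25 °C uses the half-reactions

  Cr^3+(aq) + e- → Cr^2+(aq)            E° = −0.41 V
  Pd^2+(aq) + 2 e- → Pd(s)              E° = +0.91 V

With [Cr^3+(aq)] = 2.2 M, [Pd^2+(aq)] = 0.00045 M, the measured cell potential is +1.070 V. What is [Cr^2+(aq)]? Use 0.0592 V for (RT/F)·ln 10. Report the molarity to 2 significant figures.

0.0062 M

The Pd²⁺/Pd couple has the larger reduction potential, so it is the cathode: E°cell = +0.91 − (−0.41) = +1.32 V and n = 2.
Since E = E° − (0.0592/n)·log Q, log Q = n(E° − E)/0.0592 = 8.446.
Balancing electrons gives Pd^2+(aq) + 2 Cr^2+(aq) → Pd(s) + 2 Cr^3+(aq); thus Q = [Cr^3+(aq)]^2 / ([Pd^2+(aq)]·[Cr^2+(aq)]^2).
Substituting the known concentrations and solving, log [Cr^2+(aq)] = −2.207 and [Cr^2+(aq)] = 0.0062 M.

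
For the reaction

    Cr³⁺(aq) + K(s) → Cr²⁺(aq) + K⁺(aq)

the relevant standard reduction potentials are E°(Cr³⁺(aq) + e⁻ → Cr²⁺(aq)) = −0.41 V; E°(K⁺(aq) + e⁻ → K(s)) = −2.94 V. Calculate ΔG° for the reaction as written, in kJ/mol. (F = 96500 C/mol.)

In the reaction as written Cr³⁺(aq) is reduced, so the Cr³⁺/Cr²⁺ couple is the cathode and K⁺/K is the anode.
E°cell = −0.41 − (−2.94) = +2.53 V; balancing electrons gives n = 1.
ΔG° = −nFE°cell = −(1)(96500)(+2.53) J/mol = −244 kJ/mol.

−244 kJ/mol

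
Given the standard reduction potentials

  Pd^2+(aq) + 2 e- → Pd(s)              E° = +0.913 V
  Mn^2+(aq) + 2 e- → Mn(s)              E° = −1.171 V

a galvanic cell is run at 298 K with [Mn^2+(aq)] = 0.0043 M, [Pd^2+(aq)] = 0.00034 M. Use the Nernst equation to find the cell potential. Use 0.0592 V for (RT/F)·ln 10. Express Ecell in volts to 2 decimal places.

The Pd²⁺/Pd couple has the more positive E°, so it is the cathode; Mn²⁺/Mn is the anode.
E°cell = E°cat − E°an = +0.913 − (−1.171) = +2.084 V; n = 2.
The balanced reaction is Pd^2+(aq) + Mn(s) → Pd(s) + Mn^2+(aq), so Q = [Mn^2+(aq)] / [Pd^2+(aq)] = 12.6 and log Q = 1.102.
Applying E = E° − (RT ln10/nF)·log Q gives +2.084 − (0.0592/2)(1.102) = +2.05 V.

+2.05 V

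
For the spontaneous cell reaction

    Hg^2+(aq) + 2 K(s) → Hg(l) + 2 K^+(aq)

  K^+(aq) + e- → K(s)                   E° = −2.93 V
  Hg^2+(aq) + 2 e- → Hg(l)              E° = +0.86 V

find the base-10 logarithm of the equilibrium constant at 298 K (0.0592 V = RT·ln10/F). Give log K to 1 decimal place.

log K = 128.0

The Hg²⁺/Hg couple is reduced (cathode); E°cell = +0.86 − (−2.93) = +3.79 V with n = 2.
At equilibrium E = 0, so log K = nE°cell / 0.0592 = (2)(+3.79) / 0.0592 = 128.0.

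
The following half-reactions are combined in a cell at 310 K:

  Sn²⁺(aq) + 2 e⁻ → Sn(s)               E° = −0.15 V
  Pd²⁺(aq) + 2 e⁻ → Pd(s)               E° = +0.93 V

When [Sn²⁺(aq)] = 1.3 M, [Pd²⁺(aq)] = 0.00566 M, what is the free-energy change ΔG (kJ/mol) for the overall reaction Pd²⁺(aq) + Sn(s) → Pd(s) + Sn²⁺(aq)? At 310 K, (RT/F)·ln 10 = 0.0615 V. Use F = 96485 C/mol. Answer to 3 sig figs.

−194 kJ/mol

The standard cell potential is +0.93 − (−0.15) = +1.08 V, with n = 2 electrons in the balanced equation.
Here Q = [Sn²⁺(aq)] / [Pd²⁺(aq)] = 230 (log Q = 2.361), giving E = +1.08 − (0.0615/2)·(2.361) = +1.0074 V.
ΔG = −nFE = −(2)(96485)(+1.0074) J/mol = −194 kJ/mol.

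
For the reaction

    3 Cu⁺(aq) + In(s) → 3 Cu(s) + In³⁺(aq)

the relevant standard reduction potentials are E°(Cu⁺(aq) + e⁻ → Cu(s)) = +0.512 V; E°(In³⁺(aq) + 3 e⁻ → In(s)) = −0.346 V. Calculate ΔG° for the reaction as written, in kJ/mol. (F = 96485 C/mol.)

In the reaction as written Cu⁺(aq) is reduced, so the Cu⁺/Cu couple is the cathode and In³⁺/In is the anode.
E°cell = +0.512 − (−0.346) = +0.858 V; balancing electrons gives n = 3.
ΔG° = −nFE°cell = −(3)(96485)(+0.858) J/mol = −248 kJ/mol.

−248 kJ/mol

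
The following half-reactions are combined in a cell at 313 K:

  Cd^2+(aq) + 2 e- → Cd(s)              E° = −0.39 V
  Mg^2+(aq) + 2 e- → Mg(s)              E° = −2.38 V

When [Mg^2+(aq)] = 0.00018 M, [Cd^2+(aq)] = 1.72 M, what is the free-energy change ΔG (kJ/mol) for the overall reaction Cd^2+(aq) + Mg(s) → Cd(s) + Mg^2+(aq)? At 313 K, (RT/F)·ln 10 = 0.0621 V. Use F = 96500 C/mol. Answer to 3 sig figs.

E°cell = −0.39 − (−2.38) = +1.99 V; the balanced reaction transfers n = 2 electrons.
Q = [Mg^2+(aq)] / [Cd^2+(aq)] = 0.000105, so log Q = −3.980 and E = +1.99 − (0.0621/2)(−3.980) = +2.1136 V.
Finally ΔG = −nFE = −(2)(96500 C/mol)(+2.1136 V) = −408 kJ/mol.

−408 kJ/mol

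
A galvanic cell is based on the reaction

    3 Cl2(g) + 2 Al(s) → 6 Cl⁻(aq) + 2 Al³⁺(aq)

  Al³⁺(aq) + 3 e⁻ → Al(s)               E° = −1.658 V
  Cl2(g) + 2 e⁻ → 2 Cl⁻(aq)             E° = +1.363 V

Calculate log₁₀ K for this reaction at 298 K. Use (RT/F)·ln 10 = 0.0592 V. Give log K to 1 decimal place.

log K = 306.2

The Cl₂/Cl⁻ couple is reduced (cathode); E°cell = +1.363 − (−1.658) = +3.021 V with n = 6.
At equilibrium E = 0, so log K = nE°cell / 0.0592 = (6)(+3.021) / 0.0592 = 306.2.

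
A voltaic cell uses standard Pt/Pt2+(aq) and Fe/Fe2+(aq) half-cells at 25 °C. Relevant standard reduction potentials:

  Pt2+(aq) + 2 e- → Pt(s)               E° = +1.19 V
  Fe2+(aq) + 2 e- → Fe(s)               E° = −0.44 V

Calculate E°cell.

The Pt²⁺/Pt couple has the higher E°, so Pt ion is reduced (cathode) and Fe is oxidized (anode).
E°cell = E°(cathode) − E°(anode) = +1.19 − (−0.44) = +1.63 V.

+1.63 V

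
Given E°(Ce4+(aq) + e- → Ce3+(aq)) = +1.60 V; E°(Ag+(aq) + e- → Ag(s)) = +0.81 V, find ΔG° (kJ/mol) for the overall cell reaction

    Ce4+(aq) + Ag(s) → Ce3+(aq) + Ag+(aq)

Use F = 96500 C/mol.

−76.2 kJ/mol

In the reaction as written Ce4+(aq) is reduced, so the Ce⁴⁺/Ce³⁺ couple is the cathode and Ag⁺/Ag is the anode.
E°cell = +1.60 − (+0.81) = +0.79 V; balancing electrons gives n = 1.
ΔG° = −nFE°cell = −(1)(96500)(+0.79) J/mol = −76.2 kJ/mol.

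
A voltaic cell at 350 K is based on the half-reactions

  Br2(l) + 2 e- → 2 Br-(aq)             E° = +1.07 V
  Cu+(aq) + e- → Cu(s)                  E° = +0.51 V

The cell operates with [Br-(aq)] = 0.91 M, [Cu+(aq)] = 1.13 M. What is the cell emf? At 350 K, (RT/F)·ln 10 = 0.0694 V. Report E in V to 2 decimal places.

Br₂/Br⁻ is reduced (cathode, E° = +1.07 V) and Cu⁺/Cu is oxidized (anode).
The standard potential is +1.07 − (+0.51) = +0.56 V and the balanced reaction transfers n = 2 electrons.
Balancing gives Br2(l) + 2 Cu(s) → 2 Br-(aq) + 2 Cu+(aq); hence Q = [Br-(aq)]^2·[Cu+(aq)]^2 = 1.06 (log Q = 0.024).
E = E° − (0.0694/n)·log Q = +0.56 − (0.0694/2)(0.024) = +0.56 V.

+0.56 V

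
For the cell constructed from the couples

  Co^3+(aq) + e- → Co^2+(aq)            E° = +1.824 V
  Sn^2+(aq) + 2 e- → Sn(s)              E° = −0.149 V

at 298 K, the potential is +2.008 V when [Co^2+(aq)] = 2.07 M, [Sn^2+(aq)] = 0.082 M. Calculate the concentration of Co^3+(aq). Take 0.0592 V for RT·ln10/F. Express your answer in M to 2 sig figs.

With Co³⁺/Co²⁺ at the cathode and Sn²⁺/Sn at the anode, E°cell = +1.824 − (−0.149) = +1.973 V (n = 2).
Since E = E° − (0.0592/n)·log Q, log Q = n(E° − E)/0.0592 = −1.182.
Balancing electrons gives 2 Co^3+(aq) + Sn(s) → 2 Co^2+(aq) + Sn^2+(aq); thus Q = ([Co^2+(aq)]^2·[Sn^2+(aq)]) / [Co^3+(aq)]^2.
Solving for the unknown gives log [Co^3+(aq)] = 0.364, so [Co^3+(aq)] ≈ 2.3 M.

2.3 M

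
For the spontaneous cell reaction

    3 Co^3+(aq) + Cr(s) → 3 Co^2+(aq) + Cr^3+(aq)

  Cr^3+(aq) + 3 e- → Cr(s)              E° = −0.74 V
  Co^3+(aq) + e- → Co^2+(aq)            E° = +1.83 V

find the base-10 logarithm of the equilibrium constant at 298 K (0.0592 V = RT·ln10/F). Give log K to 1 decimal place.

The Co³⁺/Co²⁺ couple is reduced (cathode); E°cell = +1.83 − (−0.74) = +2.57 V with n = 3.
At equilibrium E = 0, so log K = nE°cell / 0.0592 = (3)(+2.57) / 0.0592 = 130.2.

log K = 130.2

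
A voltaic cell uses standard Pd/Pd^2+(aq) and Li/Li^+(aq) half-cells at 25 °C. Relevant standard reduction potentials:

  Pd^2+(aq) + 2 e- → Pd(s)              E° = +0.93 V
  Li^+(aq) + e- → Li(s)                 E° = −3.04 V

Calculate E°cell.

The Pd²⁺/Pd couple has the higher E°, so Pd ion is reduced (cathode) and Li is oxidized (anode).
E°cell = E°(cathode) − E°(anode) = +0.93 − (−3.04) = +3.97 V.

+3.97 V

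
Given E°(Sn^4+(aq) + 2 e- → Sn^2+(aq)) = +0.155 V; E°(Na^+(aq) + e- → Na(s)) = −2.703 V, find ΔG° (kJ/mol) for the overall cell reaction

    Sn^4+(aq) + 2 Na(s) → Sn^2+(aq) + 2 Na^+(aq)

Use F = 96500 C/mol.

In the reaction as written Sn^4+(aq) is reduced, so the Sn⁴⁺/Sn²⁺ couple is the cathode and Na⁺/Na is the anode.
E°cell = +0.155 − (−2.703) = +2.858 V; balancing electrons gives n = 2.
ΔG° = −nFE°cell = −(2)(96500)(+2.858) J/mol = −552 kJ/mol.

−552 kJ/mol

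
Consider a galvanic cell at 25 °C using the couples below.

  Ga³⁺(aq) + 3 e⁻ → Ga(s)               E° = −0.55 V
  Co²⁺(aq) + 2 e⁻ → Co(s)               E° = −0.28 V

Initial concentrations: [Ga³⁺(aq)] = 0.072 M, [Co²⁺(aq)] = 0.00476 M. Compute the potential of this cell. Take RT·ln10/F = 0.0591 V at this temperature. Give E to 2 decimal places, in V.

+0.22 V

Since E°(Co²⁺/Co) > E°(Ga³⁺/Ga), Co²⁺/Co serves as the cathode.
E°cell = E°cat − E°an = −0.28 − (−0.55) = +0.27 V; n = 6.
The balanced reaction is 3 Co²⁺(aq) + 2 Ga(s) → 3 Co(s) + 2 Ga³⁺(aq), so Q = [Ga³⁺(aq)]^2 / [Co²⁺(aq)]^3 = 4.81×10^4 and log Q = 4.682.
Applying E = E° − (RT ln10/nF)·log Q gives +0.27 − (0.0591/6)(4.682) = +0.22 V.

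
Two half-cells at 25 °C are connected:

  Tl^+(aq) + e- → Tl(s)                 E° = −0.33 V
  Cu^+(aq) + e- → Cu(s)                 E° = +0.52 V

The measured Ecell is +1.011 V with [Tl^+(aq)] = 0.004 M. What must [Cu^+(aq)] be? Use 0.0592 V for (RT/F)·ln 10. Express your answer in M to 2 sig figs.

The Cu⁺/Cu couple has the larger reduction potential, so it is the cathode: E°cell = +0.52 − (−0.33) = +0.85 V and n = 1.
Since E = E° − (0.0592/n)·log Q, log Q = n(E° − E)/0.0592 = −2.720.
Balancing electrons gives Cu^+(aq) + Tl(s) → Cu(s) + Tl^+(aq); thus Q = [Tl^+(aq)] / [Cu^+(aq)].
Isolating [Cu^+(aq)] in Q = 10^{−2.720} yields log [Cu^+(aq)] = 0.322, i.e. 2.1 M.

2.1 M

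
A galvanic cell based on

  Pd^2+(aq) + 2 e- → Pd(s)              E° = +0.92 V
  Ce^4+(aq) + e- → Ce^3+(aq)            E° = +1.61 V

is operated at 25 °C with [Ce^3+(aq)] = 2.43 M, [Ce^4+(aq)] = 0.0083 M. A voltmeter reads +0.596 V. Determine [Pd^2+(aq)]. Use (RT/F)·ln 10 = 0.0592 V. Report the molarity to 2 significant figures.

The Ce⁴⁺/Ce³⁺ couple has the larger reduction potential, so it is the cathode: E°cell = +1.61 − (+0.92) = +0.69 V and n = 2.
From the Nernst equation, log Q = n(E° − E)/0.0592 = 2·(+0.69 − (+0.596))/0.0592 = 3.176.
The balanced reaction is 2 Ce^4+(aq) + Pd(s) → 2 Ce^3+(aq) + Pd^2+(aq), so Q = ([Ce^3+(aq)]^2·[Pd^2+(aq)]) / [Ce^4+(aq)]^2.
Solving for the unknown gives log [Pd^2+(aq)] = −1.757, so [Pd^2+(aq)] ≈ 0.017 M.

0.017 M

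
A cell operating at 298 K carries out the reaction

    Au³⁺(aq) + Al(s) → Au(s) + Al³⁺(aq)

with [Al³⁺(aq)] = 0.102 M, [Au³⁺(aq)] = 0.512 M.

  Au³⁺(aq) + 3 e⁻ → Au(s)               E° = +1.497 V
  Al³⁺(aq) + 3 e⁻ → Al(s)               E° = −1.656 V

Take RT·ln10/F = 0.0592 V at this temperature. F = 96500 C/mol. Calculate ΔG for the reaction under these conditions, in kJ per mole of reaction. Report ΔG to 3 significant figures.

−917 kJ/mol

E°cell = +1.497 − (−1.656) = +3.153 V; the balanced reaction transfers n = 3 electrons.
Here Q = [Al³⁺(aq)] / [Au³⁺(aq)] = 0.199 (log Q = −0.701), giving E = +3.153 − (0.0592/3)·(−0.701) = +3.1668 V.
Then ΔG = −nFE = −3 × 96500 × +3.1668 J/mol = −917 kJ/mol.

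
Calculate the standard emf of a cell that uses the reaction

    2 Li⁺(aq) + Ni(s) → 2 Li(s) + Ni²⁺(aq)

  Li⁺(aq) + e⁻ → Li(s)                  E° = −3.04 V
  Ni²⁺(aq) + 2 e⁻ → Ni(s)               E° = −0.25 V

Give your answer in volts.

−2.79 V

Li⁺(aq) gains electrons, so the Li⁺/Li couple is the cathode; the Ni²⁺/Ni couple is the anode.
E°cell = E°(cathode) − E°(anode) = −3.04 − (−0.25) = −2.79 V.
The negative E°cell means the reaction is non-spontaneous in the direction written.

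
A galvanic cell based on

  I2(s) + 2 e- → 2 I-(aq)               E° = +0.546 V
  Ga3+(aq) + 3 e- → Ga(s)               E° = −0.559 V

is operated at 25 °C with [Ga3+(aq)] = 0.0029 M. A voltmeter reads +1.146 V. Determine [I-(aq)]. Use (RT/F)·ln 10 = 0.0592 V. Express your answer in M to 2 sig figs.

With I₂/I⁻ at the cathode and Ga³⁺/Ga at the anode, E°cell = +0.546 − (−0.559) = +1.105 V (n = 6).
From the Nernst equation, log Q = n(E° − E)/0.0592 = 6·(+1.105 − (+1.146))/0.0592 = −4.155.
The balanced reaction is 3 I2(s) + 2 Ga(s) → 6 I-(aq) + 2 Ga3+(aq), so Q = [I-(aq)]^6·[Ga3+(aq)]^2.
Solving for the unknown gives log [I-(aq)] = 0.153, so [I-(aq)] ≈ 1.4 M.

1.4 M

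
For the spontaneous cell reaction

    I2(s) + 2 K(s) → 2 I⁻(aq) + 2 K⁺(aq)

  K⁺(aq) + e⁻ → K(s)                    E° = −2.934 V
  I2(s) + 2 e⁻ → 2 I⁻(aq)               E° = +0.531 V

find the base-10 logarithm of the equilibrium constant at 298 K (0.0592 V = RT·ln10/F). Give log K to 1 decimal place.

The I₂/I⁻ couple is reduced (cathode); E°cell = +0.531 − (−2.934) = +3.465 V with n = 2.
At equilibrium E = 0, so log K = nE°cell / 0.0592 = (2)(+3.465) / 0.0592 = 117.1.

log K = 117.1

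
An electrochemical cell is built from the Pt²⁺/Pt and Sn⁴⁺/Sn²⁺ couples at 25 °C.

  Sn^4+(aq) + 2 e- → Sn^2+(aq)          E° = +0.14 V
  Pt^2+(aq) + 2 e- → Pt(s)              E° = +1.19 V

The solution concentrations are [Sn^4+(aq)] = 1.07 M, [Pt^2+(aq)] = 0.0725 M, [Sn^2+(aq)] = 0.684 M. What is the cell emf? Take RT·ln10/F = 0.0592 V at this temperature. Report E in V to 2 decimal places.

Pt²⁺/Pt is reduced (cathode, E° = +1.19 V) and Sn⁴⁺/Sn²⁺ is oxidized (anode).
E°cell = +1.19 − (+0.14) = +1.05 V, with n = 2 electrons transferred.
Balancing gives Pt^2+(aq) + Sn^2+(aq) → Pt(s) + Sn^4+(aq); hence Q = [Sn^4+(aq)] / ([Pt^2+(aq)]·[Sn^2+(aq)]) = 21.6 (log Q = 1.334).
By the Nernst equation, E = +1.05 − (0.0592/2)·(1.334) = +1.01 V.

+1.01 V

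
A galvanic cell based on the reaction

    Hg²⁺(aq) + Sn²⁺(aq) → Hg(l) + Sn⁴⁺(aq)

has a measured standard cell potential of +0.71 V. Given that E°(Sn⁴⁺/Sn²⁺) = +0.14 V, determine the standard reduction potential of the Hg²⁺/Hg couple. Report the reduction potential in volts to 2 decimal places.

In the reaction as written the Hg²⁺/Hg couple is reduced (cathode) and Sn⁴⁺/Sn²⁺ is oxidized (anode), so E°cell = E°(Hg²⁺/Hg) − E°(Sn⁴⁺/Sn²⁺).
E°(Hg²⁺/Hg) = E°cell + E°(anode) = +0.71 + (+0.14) = +0.85 V.

+0.85 V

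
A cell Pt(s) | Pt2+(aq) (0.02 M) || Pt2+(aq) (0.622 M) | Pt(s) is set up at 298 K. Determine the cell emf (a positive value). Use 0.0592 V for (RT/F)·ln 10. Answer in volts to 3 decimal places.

For a concentration cell E°cell = 0, since both electrodes use the same couple.
The compartment with the higher Pt2+(aq) concentration (0.622 M) acts as the cathode; ions are reduced there and produced at the dilute (0.02 M) anode.
With n = 2, Ecell = −(0.0592/2)·log([dilute]/[conc]) = −(0.0592/2)·log(0.02/0.622) = +0.044 V.

0.044 V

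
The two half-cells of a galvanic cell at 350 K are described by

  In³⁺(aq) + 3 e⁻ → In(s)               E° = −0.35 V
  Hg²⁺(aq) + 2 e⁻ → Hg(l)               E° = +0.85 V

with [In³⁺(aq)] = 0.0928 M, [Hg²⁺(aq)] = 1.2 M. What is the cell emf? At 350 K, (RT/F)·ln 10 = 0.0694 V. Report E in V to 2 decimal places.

+1.23 V

Hg²⁺/Hg is reduced (cathode, E° = +0.85 V) and In³⁺/In is oxidized (anode).
The standard potential is +0.85 − (−0.35) = +1.20 V and the balanced reaction transfers n = 6 electrons.
For the overall reaction 3 Hg²⁺(aq) + 2 In(s) → 3 Hg(l) + 2 In³⁺(aq), Q = [In³⁺(aq)]^2 / [Hg²⁺(aq)]^3 = 0.00498, giving log Q = −2.302.
Applying E = E° − (RT ln10/nF)·log Q gives +1.20 − (0.0694/6)(−2.302) = +1.23 V.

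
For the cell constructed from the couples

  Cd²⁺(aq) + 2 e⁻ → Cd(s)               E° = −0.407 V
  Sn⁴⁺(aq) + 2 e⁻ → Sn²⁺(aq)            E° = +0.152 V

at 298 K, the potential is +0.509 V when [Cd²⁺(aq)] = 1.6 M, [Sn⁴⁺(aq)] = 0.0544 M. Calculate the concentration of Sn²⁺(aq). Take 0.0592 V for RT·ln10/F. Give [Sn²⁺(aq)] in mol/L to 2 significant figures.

Sn⁴⁺/Sn²⁺ is the cathode (higher E°); E°cell = +0.152 − (−0.407) = +0.559 V with n = 2.
Rearranging E = E° − (0.0592/n)·log Q gives log Q = 2(+0.559 − (+0.509))/0.0592 = 1.689.
For Sn⁴⁺(aq) + Cd(s) → Sn²⁺(aq) + Cd²⁺(aq), the reaction quotient is Q = ([Sn²⁺(aq)]·[Cd²⁺(aq)]) / [Sn⁴⁺(aq)].
Solving for the unknown gives log [Sn²⁺(aq)] = 0.220, so [Sn²⁺(aq)] ≈ 1.7 M.

1.7 M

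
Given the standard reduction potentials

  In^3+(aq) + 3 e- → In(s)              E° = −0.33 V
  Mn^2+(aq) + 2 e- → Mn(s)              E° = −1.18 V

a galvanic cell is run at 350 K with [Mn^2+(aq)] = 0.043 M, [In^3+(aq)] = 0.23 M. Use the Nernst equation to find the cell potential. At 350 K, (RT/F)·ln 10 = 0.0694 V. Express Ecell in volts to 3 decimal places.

In³⁺/In is reduced (cathode, E° = −0.33 V) and Mn²⁺/Mn is oxidized (anode).
E°cell = E°cat − E°an = −0.33 − (−1.18) = +0.85 V; n = 6.
For the overall reaction 2 In^3+(aq) + 3 Mn(s) → 2 In(s) + 3 Mn^2+(aq), Q = [Mn^2+(aq)]^3 / [In^3+(aq)]^2 = 0.0015, giving log Q = −2.823.
Applying E = E° − (RT ln10/nF)·log Q gives +0.85 − (0.0694/6)(−2.823) = +0.883 V.

+0.883 V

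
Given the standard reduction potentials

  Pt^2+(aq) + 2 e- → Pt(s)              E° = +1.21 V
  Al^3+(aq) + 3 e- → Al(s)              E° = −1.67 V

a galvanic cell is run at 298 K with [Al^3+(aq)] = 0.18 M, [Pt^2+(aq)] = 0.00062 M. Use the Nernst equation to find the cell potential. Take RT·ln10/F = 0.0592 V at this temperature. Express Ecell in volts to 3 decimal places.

+2.800 V

Pt²⁺/Pt is reduced (cathode, E° = +1.21 V) and Al³⁺/Al is oxidized (anode).
The standard potential is +1.21 − (−1.67) = +2.88 V and the balanced reaction transfers n = 6 electrons.
The balanced reaction is 3 Pt^2+(aq) + 2 Al(s) → 3 Pt(s) + 2 Al^3+(aq), so Q = [Al^3+(aq)]^2 / [Pt^2+(aq)]^3 = 1.36×10^8 and log Q = 8.133.
Applying E = E° − (RT ln10/nF)·log Q gives +2.88 − (0.0592/6)(8.133) = +2.800 V.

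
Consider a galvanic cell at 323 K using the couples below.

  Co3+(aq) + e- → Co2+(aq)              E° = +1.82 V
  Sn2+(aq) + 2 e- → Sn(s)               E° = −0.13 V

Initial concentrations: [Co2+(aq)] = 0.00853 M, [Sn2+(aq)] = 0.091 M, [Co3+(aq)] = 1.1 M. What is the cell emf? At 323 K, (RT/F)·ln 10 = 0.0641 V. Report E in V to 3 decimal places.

+2.119 V

The Co³⁺/Co²⁺ couple has the more positive E°, so it is the cathode; Sn²⁺/Sn is the anode.
E°cell = +1.82 − (−0.13) = +1.95 V, with n = 2 electrons transferred.
The balanced reaction is 2 Co3+(aq) + Sn(s) → 2 Co2+(aq) + Sn2+(aq), so Q = ([Co2+(aq)]^2·[Sn2+(aq)]) / [Co3+(aq)]^2 = 5.47×10^−6 and log Q = −5.262.
Applying E = E° − (RT ln10/nF)·log Q gives +1.95 − (0.0641/2)(−5.262) = +2.119 V.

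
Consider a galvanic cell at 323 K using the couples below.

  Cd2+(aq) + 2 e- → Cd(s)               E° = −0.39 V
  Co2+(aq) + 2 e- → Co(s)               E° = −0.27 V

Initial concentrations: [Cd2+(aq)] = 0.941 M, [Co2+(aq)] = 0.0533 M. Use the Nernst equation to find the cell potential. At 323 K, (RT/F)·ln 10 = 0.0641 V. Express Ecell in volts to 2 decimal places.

Since E°(Co²⁺/Co) > E°(Cd²⁺/Cd), Co²⁺/Co serves as the cathode.
E°cell = −0.27 − (−0.39) = +0.12 V, with n = 2 electrons transferred.
For the overall reaction Co2+(aq) + Cd(s) → Co(s) + Cd2+(aq), Q = [Cd2+(aq)] / [Co2+(aq)] = 17.7, giving log Q = 1.247.
E = E° − (0.0641/n)·log Q = +0.12 − (0.0641/2)(1.247) = +0.08 V.

+0.08 V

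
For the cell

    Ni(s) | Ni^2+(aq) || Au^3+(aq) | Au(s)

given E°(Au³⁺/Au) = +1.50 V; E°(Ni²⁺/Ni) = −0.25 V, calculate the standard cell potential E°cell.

By convention the left-hand electrode in cell notation is the anode (oxidation) and the right-hand electrode is the cathode (reduction).
E°cell = E°(right) − E°(left) = +1.50 − (−0.25) = +1.75 V.

+1.75 V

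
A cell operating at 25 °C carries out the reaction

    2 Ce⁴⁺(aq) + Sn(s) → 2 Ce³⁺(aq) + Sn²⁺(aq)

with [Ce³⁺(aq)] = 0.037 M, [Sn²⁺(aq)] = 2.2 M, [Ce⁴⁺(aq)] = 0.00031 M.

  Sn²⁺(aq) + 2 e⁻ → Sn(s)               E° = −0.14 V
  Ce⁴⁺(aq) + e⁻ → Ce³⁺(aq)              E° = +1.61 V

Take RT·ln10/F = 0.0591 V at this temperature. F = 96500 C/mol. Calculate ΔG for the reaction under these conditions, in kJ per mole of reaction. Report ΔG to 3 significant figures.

The standard cell potential is +1.61 − (−0.14) = +1.75 V, with n = 2 electrons in the balanced equation.
Q = ([Ce³⁺(aq)]^2·[Sn²⁺(aq)]) / [Ce⁴⁺(aq)]^2 = 3.13×10^4, so log Q = 4.496 and E = +1.75 − (0.0591/2)(4.496) = +1.6171 V.
Then ΔG = −nFE = −2 × 96500 × +1.6171 J/mol = −312 kJ/mol.

−312 kJ/mol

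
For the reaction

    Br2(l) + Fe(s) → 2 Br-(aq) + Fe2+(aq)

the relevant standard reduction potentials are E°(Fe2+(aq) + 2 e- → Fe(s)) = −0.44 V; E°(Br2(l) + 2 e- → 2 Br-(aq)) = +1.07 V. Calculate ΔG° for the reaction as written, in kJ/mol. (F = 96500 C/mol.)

In the reaction as written Br2(l) is reduced, so the Br₂/Br⁻ couple is the cathode and Fe²⁺/Fe is the anode.
E°cell = +1.07 − (−0.44) = +1.51 V; balancing electrons gives n = 2.
ΔG° = −nFE°cell = −(2)(96500)(+1.51) J/mol = −291 kJ/mol.

−291 kJ/mol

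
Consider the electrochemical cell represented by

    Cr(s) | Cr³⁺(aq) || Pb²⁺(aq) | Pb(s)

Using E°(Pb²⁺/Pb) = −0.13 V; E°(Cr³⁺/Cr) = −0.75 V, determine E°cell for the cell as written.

By convention the left-hand electrode in cell notation is the anode (oxidation) and the right-hand electrode is the cathode (reduction).
E°cell = E°(right) − E°(left) = −0.13 − (−0.75) = +0.62 V.

+0.62 V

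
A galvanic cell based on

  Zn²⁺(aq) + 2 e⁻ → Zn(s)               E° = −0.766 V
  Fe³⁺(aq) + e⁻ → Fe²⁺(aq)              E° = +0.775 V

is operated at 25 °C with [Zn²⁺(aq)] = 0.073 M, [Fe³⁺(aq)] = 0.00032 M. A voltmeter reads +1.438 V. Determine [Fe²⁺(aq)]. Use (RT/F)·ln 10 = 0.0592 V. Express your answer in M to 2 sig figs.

0.065 M

The Fe³⁺/Fe²⁺ couple has the larger reduction potential, so it is the cathode: E°cell = +0.775 − (−0.766) = +1.541 V and n = 2.
From the Nernst equation, log Q = n(E° − E)/0.0592 = 2·(+1.541 − (+1.438))/0.0592 = 3.480.
The balanced reaction is 2 Fe³⁺(aq) + Zn(s) → 2 Fe²⁺(aq) + Zn²⁺(aq), so Q = ([Fe²⁺(aq)]^2·[Zn²⁺(aq)]) / [Fe³⁺(aq)]^2.
Isolating [Fe²⁺(aq)] in Q = 10^{3.480} yields log [Fe²⁺(aq)] = −1.187, i.e. 0.065 M.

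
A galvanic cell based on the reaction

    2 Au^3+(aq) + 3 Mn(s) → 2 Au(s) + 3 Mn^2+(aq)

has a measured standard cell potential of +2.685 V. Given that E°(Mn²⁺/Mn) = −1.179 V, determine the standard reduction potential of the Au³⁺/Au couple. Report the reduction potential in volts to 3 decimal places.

+1.506 V

In the reaction as written the Au³⁺/Au couple is reduced (cathode) and Mn²⁺/Mn is oxidized (anode), so E°cell = E°(Au³⁺/Au) − E°(Mn²⁺/Mn).
E°(Au³⁺/Au) = E°cell + E°(anode) = +2.685 + (−1.179) = +1.506 V.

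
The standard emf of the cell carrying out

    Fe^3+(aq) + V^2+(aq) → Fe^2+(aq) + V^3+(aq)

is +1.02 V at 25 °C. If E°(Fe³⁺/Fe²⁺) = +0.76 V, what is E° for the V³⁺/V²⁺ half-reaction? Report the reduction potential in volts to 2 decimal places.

In the reaction as written the Fe³⁺/Fe²⁺ couple is reduced (cathode) and V³⁺/V²⁺ is oxidized (anode), so E°cell = E°(Fe³⁺/Fe²⁺) − E°(V³⁺/V²⁺).
E°(V³⁺/V²⁺) = E°(cathode) − E°cell = +0.76 − (+1.02) = −0.26 V.

−0.26 V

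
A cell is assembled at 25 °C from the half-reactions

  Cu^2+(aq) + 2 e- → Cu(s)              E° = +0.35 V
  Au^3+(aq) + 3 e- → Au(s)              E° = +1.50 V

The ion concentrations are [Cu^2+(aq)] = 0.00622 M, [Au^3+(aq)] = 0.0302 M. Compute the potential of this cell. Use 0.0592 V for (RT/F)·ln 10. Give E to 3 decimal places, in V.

Au³⁺/Au is reduced (cathode, E° = +1.50 V) and Cu²⁺/Cu is oxidized (anode).
The standard potential is +1.50 − (+0.35) = +1.15 V and the balanced reaction transfers n = 6 electrons.
The balanced reaction is 2 Au^3+(aq) + 3 Cu(s) → 2 Au(s) + 3 Cu^2+(aq), so Q = [Cu^2+(aq)]^3 / [Au^3+(aq)]^2 = 0.000264 and log Q = −3.579.
Applying E = E° − (RT ln10/nF)·log Q gives +1.15 − (0.0592/6)(−3.579) = +1.185 V.

+1.185 V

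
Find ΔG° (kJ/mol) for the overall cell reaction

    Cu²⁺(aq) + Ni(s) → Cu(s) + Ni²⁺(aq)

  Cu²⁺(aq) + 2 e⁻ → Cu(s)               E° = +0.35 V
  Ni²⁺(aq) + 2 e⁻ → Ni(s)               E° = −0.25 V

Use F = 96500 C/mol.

−116 kJ/mol

In the reaction as written Cu²⁺(aq) is reduced, so the Cu²⁺/Cu couple is the cathode and Ni²⁺/Ni is the anode.
E°cell = +0.35 − (−0.25) = +0.60 V; balancing electrons gives n = 2.
ΔG° = −nFE°cell = −(2)(96500)(+0.60) J/mol = −116 kJ/mol.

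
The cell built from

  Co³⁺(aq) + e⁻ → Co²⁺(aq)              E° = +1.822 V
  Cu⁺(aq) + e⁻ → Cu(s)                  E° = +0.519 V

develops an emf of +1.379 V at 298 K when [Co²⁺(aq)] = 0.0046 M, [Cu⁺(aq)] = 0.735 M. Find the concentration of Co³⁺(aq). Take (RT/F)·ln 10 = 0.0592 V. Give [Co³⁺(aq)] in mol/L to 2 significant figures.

0.065 M

With Co³⁺/Co²⁺ at the cathode and Cu⁺/Cu at the anode, E°cell = +1.822 − (+0.519) = +1.303 V (n = 1).
Rearranging E = E° − (0.0592/n)·log Q gives log Q = 1(+1.303 − (+1.379))/0.0592 = −1.284.
The balanced reaction is Co³⁺(aq) + Cu(s) → Co²⁺(aq) + Cu⁺(aq), so Q = ([Co²⁺(aq)]·[Cu⁺(aq)]) / [Co³⁺(aq)].
Substituting the known concentrations and solving, log [Co³⁺(aq)] = −1.187 and [Co³⁺(aq)] = 0.065 M.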